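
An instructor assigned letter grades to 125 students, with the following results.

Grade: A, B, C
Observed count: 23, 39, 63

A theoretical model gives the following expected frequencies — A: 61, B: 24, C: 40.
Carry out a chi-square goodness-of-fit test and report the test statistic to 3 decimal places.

χ² = (23−61)²/61 + (39−24)²/24 + (63−40)²/40
   = 23.6721 + 9.3750 + 13.2250
Sum = 46.272

46.272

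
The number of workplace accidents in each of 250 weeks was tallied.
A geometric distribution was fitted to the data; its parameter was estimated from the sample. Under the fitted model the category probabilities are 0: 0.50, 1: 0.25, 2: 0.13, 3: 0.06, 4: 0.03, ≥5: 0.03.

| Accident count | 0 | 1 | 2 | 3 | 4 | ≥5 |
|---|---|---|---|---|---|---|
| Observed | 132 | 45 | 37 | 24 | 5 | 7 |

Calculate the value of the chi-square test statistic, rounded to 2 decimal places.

12.18

Expected counts E_i = n·p_i: 250×0.50 = 125, 250×0.25 = 62.5, 250×0.13 = 32.5, 250×0.06 = 15, 250×0.03 = 7.5, 250×0.03 = 7.5.
cat         O        E   (O−E)²/E
0         132      125      0.392
1          45     62.5      4.900
2          37     32.5      0.623
3          24       15      5.400
4           5      7.5      0.833
≥5          7      7.5      0.033
Sum = 12.18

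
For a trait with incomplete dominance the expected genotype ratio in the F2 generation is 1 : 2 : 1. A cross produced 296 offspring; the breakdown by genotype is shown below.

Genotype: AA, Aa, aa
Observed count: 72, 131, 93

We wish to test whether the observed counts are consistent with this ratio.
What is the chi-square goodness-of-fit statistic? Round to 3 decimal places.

6.885

Ratio total = 4. Expected counts: 296×1/4 = 74, 296×2/4 = 148, 296×1/4 = 74.
cat         O        E   (O−E)²/E
AA         72       74     0.0541
Aa        131      148     1.9527
aa         93       74     4.8784
Sum = 6.885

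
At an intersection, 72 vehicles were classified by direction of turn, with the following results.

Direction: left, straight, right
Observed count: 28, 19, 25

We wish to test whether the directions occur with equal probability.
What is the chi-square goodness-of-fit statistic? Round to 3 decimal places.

1.750

Expected count for each of the 3 categories: 72/3 = 24.
cat           O        E   (O−E)²/E
left         28       24     0.6667
straight     19       24     1.0417
right        25       24     0.0417
Sum = 1.750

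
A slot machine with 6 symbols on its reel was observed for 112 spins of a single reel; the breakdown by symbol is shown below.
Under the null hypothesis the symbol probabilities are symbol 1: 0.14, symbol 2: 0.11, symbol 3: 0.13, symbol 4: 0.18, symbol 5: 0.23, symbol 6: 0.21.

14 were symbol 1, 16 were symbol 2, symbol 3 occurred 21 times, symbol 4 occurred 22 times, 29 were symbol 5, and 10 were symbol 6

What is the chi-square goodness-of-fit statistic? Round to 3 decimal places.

12.475

Expected counts E_i = n·p_i: 112×0.14 = 15.68, 112×0.11 = 12.32, 112×0.13 = 14.56, 112×0.18 = 20.16, 112×0.23 = 25.76, 112×0.21 = 23.52.
symbol 1: (14 − 15.68)²/15.68 = 2.8224/15.68 = 0.1800
symbol 2: (16 − 12.32)²/12.32 = 13.5424/12.32 = 1.0992
symbol 3: (21 − 14.56)²/14.56 = 41.4736/14.56 = 2.8485
symbol 4: (22 − 20.16)²/20.16 = 3.3856/20.16 = 0.1679
symbol 5: (29 − 25.76)²/25.76 = 10.4976/25.76 = 0.4075
symbol 6: (10 − 23.52)²/23.52 = 182.7904/23.52 = 7.7717
Sum = 12.475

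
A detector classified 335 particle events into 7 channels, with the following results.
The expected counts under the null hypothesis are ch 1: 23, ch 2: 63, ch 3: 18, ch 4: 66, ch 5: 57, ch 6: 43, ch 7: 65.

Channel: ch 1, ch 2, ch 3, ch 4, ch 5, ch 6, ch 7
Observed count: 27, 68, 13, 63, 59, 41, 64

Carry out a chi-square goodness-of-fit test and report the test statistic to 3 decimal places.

2.796

ch 1: (27 − 23)²/23 = 16/23 = 0.6957
ch 2: (68 − 63)²/63 = 25/63 = 0.3968
ch 3: (13 − 18)²/18 = 25/18 = 1.3889
ch 4: (63 − 66)²/66 = 9/66 = 0.1364
ch 5: (59 − 57)²/57 = 4/57 = 0.0702
ch 6: (41 − 43)²/43 = 4/43 = 0.0930
ch 7: (64 − 65)²/65 = 1/65 = 0.0154
Sum = 2.796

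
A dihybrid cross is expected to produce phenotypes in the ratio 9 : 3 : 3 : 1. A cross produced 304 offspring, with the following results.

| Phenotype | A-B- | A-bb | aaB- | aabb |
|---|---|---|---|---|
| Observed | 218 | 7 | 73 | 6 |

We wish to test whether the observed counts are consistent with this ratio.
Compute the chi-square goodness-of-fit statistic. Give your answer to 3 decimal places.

70.164

Ratio total = 16. Expected counts: 304×9/16 = 171, 304×3/16 = 57, 304×3/16 = 57, 304×1/16 = 19.
cat         O        E   (O−E)²/E
A-B-      218      171    12.9181
A-bb        7       57    43.8596
aaB-       73       57     4.4912
aabb        6       19     8.8947
Sum = 70.164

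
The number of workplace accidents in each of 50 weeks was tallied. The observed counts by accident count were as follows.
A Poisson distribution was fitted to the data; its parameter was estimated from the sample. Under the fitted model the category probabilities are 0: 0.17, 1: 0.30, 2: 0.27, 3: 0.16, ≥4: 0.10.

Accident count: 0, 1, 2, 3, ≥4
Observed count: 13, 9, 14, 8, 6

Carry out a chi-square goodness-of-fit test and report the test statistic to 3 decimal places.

5.001

Expected counts E_i = n·p_i: 50×0.17 = 8.5, 50×0.30 = 15, 50×0.27 = 13.5, 50×0.16 = 8, 50×0.10 = 5.
χ² = (13−8.5)²/8.5 + (9−15)²/15 + (14−13.5)²/13.5 + (8−8)²/8 + (6−5)²/5
   = 2.3824 + 2.4000 + 0.0185 + 0.0000 + 0.2000
Sum = 5.001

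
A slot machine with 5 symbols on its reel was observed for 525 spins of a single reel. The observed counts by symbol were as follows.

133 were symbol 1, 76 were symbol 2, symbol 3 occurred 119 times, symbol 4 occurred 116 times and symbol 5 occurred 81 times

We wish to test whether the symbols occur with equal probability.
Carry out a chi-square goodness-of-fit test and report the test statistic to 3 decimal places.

23.981

Expected count for each of the 5 categories: 525/5 = 105.
symbol 1: (133 − 105)²/105 = 784/105 = 7.4667
symbol 2: (76 − 105)²/105 = 841/105 = 8.0095
symbol 3: (119 − 105)²/105 = 196/105 = 1.8667
symbol 4: (116 − 105)²/105 = 121/105 = 1.1524
symbol 5: (81 − 105)²/105 = 576/105 = 5.4857
Sum = 23.981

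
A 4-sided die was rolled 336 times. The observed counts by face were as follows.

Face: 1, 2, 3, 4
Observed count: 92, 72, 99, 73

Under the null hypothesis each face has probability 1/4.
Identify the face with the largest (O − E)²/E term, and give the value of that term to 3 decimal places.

Under H₀ each category has probability 1/4, so each expected count is 336/4 = 84.
χ² = (92−84)²/84 + (72−84)²/84 + (99−84)²/84 + (73−84)²/84
   = 0.7619 + 1.7143 + 2.6786 + 1.4405
The largest term is for 3: 2.679.

3, 2.679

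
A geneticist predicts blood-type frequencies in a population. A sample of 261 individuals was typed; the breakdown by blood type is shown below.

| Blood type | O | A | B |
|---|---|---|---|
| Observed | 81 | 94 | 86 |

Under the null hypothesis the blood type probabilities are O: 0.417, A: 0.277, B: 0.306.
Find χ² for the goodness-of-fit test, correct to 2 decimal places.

14.11

Expected counts E_i = n·p_i: 261×0.417 = 108.837, 261×0.277 = 72.297, 261×0.306 = 79.866.
O: (81 − 108.837)²/108.837 = 774.898569/108.837 = 7.120
A: (94 − 72.297)²/72.297 = 471.020209/72.297 = 6.515
B: (86 − 79.866)²/79.866 = 37.625956/79.866 = 0.471
Sum = 14.11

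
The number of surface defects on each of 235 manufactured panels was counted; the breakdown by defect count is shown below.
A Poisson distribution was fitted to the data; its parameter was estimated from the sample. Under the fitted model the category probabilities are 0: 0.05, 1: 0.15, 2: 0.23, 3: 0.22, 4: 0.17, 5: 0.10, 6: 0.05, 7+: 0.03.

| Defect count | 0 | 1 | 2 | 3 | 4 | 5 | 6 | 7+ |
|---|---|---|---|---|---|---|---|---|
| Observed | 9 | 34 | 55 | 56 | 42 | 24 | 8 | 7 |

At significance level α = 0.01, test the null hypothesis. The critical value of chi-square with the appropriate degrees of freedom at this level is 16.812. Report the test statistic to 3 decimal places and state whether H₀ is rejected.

Expected counts E_i = n·p_i: 235×0.05 = 11.75, 235×0.15 = 35.25, 235×0.23 = 54.05, 235×0.22 = 51.7, 235×0.17 = 39.95, 235×0.10 = 23.5, 235×0.05 = 11.75, 235×0.03 = 7.05.
χ² = (9−11.75)²/11.75 + (34−35.25)²/35.25 + (55−54.05)²/54.05 + (56−51.7)²/51.7 + (42−39.95)²/39.95 + (24−23.5)²/23.5 + (8−11.75)²/11.75 + (7−7.05)²/7.05
   = 0.6436 + 0.0443 + 0.0167 + 0.3576 + 0.1052 + 0.0106 + 1.1968 + 0.0004
Sum = 2.375
df = 6. Since 2.375 < 16.812, we do not reject H₀.

2.375; do not reject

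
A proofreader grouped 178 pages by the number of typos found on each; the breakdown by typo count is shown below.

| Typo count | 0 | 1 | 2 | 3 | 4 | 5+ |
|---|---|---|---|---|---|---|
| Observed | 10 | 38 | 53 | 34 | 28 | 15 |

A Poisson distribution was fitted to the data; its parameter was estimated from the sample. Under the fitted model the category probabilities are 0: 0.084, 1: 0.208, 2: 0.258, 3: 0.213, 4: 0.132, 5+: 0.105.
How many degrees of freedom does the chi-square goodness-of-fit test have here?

There are k = 6 categories and 1 parameter estimated from the data, so df = 6 − 1 − 1 = 4.

4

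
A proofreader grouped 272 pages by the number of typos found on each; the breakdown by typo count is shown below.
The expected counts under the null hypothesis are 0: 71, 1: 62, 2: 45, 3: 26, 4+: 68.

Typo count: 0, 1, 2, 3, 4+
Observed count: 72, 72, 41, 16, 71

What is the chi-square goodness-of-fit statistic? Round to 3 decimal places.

5.961

χ² = (72−71)²/71 + (72−62)²/62 + (41−45)²/45 + (16−26)²/26 + (71−68)²/68
   = 0.0141 + 1.6129 + 0.3556 + 3.8462 + 0.1324
Sum = 5.961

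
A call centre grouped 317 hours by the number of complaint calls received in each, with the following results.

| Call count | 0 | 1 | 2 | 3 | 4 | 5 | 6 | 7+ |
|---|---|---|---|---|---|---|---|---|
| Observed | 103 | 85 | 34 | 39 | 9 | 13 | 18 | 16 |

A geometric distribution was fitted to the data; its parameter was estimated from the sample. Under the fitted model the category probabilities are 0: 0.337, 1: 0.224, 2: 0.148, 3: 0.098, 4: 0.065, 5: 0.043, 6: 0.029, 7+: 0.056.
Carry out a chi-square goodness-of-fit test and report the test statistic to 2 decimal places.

23.65

Expected counts E_i = n·p_i: 317×0.337 = 106.829, 317×0.224 = 71.008, 317×0.148 = 46.916, 317×0.098 = 31.066, 317×0.065 = 20.605, 317×0.043 = 13.631, 317×0.029 = 9.193, 317×0.056 = 17.752.
0: (103 − 106.829)²/106.829 = 14.661241/106.829 = 0.137
1: (85 − 71.008)²/71.008 = 195.776064/71.008 = 2.757
2: (34 − 46.916)²/46.916 = 166.823056/46.916 = 3.556
3: (39 − 31.066)²/31.066 = 62.948356/31.066 = 2.026
4: (9 − 20.605)²/20.605 = 134.676025/20.605 = 6.536
5: (13 − 13.631)²/13.631 = 0.398161/13.631 = 0.029
6: (18 − 9.193)²/9.193 = 77.563249/9.193 = 8.437
7+: (16 − 17.752)²/17.752 = 3.069504/17.752 = 0.173
Sum = 23.65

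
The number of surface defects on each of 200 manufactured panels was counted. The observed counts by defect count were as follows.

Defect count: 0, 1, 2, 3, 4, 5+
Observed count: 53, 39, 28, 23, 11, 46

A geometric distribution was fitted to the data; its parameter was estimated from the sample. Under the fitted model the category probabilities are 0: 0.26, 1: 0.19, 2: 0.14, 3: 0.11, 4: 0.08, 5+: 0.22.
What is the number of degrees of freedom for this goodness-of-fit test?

4

There are k = 6 categories and 1 parameter estimated from the data, so df = 6 − 1 − 1 = 4.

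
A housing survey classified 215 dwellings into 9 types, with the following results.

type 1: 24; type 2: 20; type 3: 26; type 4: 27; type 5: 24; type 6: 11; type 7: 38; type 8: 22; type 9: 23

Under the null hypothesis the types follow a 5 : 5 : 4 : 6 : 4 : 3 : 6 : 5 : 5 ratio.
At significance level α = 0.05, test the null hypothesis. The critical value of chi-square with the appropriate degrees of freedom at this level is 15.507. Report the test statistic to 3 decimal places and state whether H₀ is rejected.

Ratio total = 43. Expected counts: 215×5/43 = 25, 215×5/43 = 25, 215×4/43 = 20, 215×6/43 = 30, 215×4/43 = 20, 215×3/43 = 15, 215×6/43 = 30, 215×5/43 = 25, 215×5/43 = 25.
χ² = (24−25)²/25 + (20−25)²/25 + (26−20)²/20 + (27−30)²/30 + (24−20)²/20 + (11−15)²/15 + (38−30)²/30 + (22−25)²/25 + (23−25)²/25
   = 0.0400 + 1.0000 + 1.8000 + 0.3000 + 0.8000 + 1.0667 + 2.1333 + 0.3600 + 0.1600
Sum = 7.660
df = 8. Since 7.660 < 15.507, we do not reject H₀.

7.660; do not reject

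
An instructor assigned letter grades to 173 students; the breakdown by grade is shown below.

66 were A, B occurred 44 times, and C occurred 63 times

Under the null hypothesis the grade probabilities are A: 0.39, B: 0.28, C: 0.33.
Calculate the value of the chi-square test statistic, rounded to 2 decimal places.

Expected counts E_i = n·p_i: 173×0.39 = 67.47, 173×0.28 = 48.44, 173×0.33 = 57.09.
cat         O        E   (O−E)²/E
A          66    67.47      0.032
B          44    48.44      0.407
C          63    57.09      0.612
Sum = 1.05

1.05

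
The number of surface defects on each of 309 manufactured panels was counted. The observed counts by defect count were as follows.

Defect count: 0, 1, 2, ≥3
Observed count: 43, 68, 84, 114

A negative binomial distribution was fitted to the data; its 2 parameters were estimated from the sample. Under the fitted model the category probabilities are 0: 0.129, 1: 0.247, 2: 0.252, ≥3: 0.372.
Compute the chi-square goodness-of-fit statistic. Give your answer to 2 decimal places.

1.65

Expected counts E_i = n·p_i: 309×0.129 = 39.861, 309×0.247 = 76.323, 309×0.252 = 77.868, 309×0.372 = 114.948.
0: (43 − 39.861)²/39.861 = 9.853321/39.861 = 0.247
1: (68 − 76.323)²/76.323 = 69.272329/76.323 = 0.908
2: (84 − 77.868)²/77.868 = 37.601424/77.868 = 0.483
≥3: (114 − 114.948)²/114.948 = 0.898704/114.948 = 0.008
Sum = 1.65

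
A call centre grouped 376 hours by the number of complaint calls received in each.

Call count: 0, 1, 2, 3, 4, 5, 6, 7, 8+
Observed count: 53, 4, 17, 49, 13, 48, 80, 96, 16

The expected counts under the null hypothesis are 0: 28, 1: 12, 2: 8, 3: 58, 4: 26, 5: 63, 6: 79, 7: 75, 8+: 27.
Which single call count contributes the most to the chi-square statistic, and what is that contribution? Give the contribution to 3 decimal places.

0, 22.321

cat         O        E   (O−E)²/E
0          53       28    22.3214
1           4       12     5.3333
2          17        8    10.1250
3          49       58     1.3966
4          13       26     6.5000
5          48       63     3.5714
6          80       79     0.0127
7          96       75     5.8800
8+         16       27     4.4815
The largest term is for 0: 22.321.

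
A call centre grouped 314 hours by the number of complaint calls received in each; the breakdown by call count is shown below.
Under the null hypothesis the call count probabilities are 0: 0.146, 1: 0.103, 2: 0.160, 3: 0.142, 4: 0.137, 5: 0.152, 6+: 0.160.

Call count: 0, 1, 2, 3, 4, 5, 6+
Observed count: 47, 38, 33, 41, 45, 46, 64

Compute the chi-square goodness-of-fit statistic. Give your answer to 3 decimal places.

11.146

Expected counts E_i = n·p_i: 314×0.146 = 45.844, 314×0.103 = 32.342, 314×0.160 = 50.24, 314×0.142 = 44.588, 314×0.137 = 43.018, 314×0.152 = 47.728, 314×0.160 = 50.24.
cat         O        E   (O−E)²/E
0          47   45.844     0.0291
1          38   32.342     0.9898
2          33    50.24     5.9160
3          41   44.588     0.2887
4          45   43.018     0.0913
5          46   47.728     0.0626
6+         64    50.24     3.7687
Sum = 11.146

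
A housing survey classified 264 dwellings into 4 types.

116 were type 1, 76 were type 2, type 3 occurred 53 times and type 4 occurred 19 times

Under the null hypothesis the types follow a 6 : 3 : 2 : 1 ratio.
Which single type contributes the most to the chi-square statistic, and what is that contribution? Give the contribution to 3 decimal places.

type 1, 1.939

Ratio total = 12. Expected counts: 264×6/12 = 132, 264×3/12 = 66, 264×2/12 = 44, 264×1/12 = 22.
χ² = (116−132)²/132 + (76−66)²/66 + (53−44)²/44 + (19−22)²/22
   = 1.9394 + 1.5152 + 1.8409 + 0.4091
The largest term is for type 1: 1.939.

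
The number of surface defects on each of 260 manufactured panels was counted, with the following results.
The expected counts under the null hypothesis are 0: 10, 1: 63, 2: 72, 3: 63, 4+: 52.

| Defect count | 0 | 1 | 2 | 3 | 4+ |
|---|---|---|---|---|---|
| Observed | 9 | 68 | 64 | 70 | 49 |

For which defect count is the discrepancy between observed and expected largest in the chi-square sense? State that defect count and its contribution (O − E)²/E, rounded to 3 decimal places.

χ² = (9−10)²/10 + (68−63)²/63 + (64−72)²/72 + (70−63)²/63 + (49−52)²/52
   = 0.1000 + 0.3968 + 0.8889 + 0.7778 + 0.1731
The largest term is for 2: 0.889.

2, 0.889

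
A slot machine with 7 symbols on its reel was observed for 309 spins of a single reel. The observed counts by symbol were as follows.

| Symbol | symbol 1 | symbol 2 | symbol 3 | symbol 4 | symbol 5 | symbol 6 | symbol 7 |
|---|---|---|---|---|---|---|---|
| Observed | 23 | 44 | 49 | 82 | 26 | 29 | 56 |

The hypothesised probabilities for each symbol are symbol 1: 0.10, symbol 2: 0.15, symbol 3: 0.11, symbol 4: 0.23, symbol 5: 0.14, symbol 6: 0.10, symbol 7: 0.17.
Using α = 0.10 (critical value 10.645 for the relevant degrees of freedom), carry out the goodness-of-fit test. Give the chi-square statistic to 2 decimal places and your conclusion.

Expected counts E_i = n·p_i: 309×0.10 = 30.9, 309×0.15 = 46.35, 309×0.11 = 33.99, 309×0.23 = 71.07, 309×0.14 = 43.26, 309×0.10 = 30.9, 309×0.17 = 52.53.
symbol 1: (23 − 30.9)²/30.9 = 62.41/30.9 = 2.020
symbol 2: (44 − 46.35)²/46.35 = 5.5225/46.35 = 0.119
symbol 3: (49 − 33.99)²/33.99 = 225.3001/33.99 = 6.628
symbol 4: (82 − 71.07)²/71.07 = 119.4649/71.07 = 1.681
symbol 5: (26 − 43.26)²/43.26 = 297.9076/43.26 = 6.886
symbol 6: (29 − 30.9)²/30.9 = 3.61/30.9 = 0.117
symbol 7: (56 − 52.53)²/52.53 = 12.0409/52.53 = 0.229
Sum = 17.68
df = 6. Since 17.68 > 10.645, we reject H₀.

17.68; reject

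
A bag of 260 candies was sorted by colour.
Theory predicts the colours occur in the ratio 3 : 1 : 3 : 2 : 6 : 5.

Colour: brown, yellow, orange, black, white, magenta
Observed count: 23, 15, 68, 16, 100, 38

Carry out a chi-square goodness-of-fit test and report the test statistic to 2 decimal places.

49.70

Ratio total = 20. Expected counts: 260×3/20 = 39, 260×1/20 = 13, 260×3/20 = 39, 260×2/20 = 26, 260×6/20 = 78, 260×5/20 = 65.
brown: (23 − 39)²/39 = 256/39 = 6.564
yellow: (15 − 13)²/13 = 4/13 = 0.308
orange: (68 − 39)²/39 = 841/39 = 21.564
black: (16 − 26)²/26 = 100/26 = 3.846
white: (100 − 78)²/78 = 484/78 = 6.205
magenta: (38 − 65)²/65 = 729/65 = 11.215
Sum = 49.70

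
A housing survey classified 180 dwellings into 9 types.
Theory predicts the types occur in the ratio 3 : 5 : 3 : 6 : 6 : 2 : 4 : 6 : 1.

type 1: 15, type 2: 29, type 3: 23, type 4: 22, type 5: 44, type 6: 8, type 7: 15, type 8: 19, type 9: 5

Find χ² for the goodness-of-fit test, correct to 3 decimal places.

Ratio total = 36. Expected counts: 180×3/36 = 15, 180×5/36 = 25, 180×3/36 = 15, 180×6/36 = 30, 180×6/36 = 30, 180×2/36 = 10, 180×4/36 = 20, 180×6/36 = 30, 180×1/36 = 5.
χ² = (15−15)²/15 + (29−25)²/25 + (23−15)²/15 + (22−30)²/30 + (44−30)²/30 + (8−10)²/10 + (15−20)²/20 + (19−30)²/30 + (5−5)²/5
   = 0.0000 + 0.6400 + 4.2667 + 2.1333 + 6.5333 + 0.4000 + 1.2500 + 4.0333 + 0.0000
Sum = 19.257

19.257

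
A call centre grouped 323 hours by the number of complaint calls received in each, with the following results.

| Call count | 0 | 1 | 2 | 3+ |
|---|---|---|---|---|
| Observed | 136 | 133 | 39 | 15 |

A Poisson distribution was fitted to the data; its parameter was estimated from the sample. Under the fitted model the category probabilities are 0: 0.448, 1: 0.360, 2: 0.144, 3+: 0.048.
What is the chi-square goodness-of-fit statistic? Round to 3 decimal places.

4.157

Expected counts E_i = n·p_i: 323×0.448 = 144.704, 323×0.360 = 116.28, 323×0.144 = 46.512, 323×0.048 = 15.504.
0: (136 − 144.704)²/144.704 = 75.759616/144.704 = 0.5235
1: (133 − 116.28)²/116.28 = 279.5584/116.28 = 2.4042
2: (39 − 46.512)²/46.512 = 56.430144/46.512 = 1.2132
3+: (15 − 15.504)²/15.504 = 0.254016/15.504 = 0.0164
Sum = 4.157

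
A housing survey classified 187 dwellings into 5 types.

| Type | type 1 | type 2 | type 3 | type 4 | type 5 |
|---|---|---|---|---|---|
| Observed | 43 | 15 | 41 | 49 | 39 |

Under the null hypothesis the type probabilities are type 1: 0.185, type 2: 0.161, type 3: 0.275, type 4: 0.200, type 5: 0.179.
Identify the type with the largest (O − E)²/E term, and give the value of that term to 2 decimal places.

type 2, 7.58

Expected counts E_i = n·p_i: 187×0.185 = 34.595, 187×0.161 = 30.107, 187×0.275 = 51.425, 187×0.200 = 37.4, 187×0.179 = 33.473.
type 1: (43 − 34.595)²/34.595 = 70.644025/34.595 = 2.042
type 2: (15 − 30.107)²/30.107 = 228.221449/30.107 = 7.580
type 3: (41 − 51.425)²/51.425 = 108.680625/51.425 = 2.113
type 4: (49 − 37.4)²/37.4 = 134.56/37.4 = 3.598
type 5: (39 − 33.473)²/33.473 = 30.547729/33.473 = 0.913
The largest term is for type 2: 7.58.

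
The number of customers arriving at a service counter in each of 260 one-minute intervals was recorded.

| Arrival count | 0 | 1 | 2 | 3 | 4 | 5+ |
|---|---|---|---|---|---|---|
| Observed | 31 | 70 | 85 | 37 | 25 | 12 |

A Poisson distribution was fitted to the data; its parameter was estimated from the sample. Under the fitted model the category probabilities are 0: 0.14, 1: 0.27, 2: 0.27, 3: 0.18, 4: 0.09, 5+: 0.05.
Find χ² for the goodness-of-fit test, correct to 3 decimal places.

6.160

Expected counts E_i = n·p_i: 260×0.14 = 36.4, 260×0.27 = 70.2, 260×0.27 = 70.2, 260×0.18 = 46.8, 260×0.09 = 23.4, 260×0.05 = 13.
χ² = (31−36.4)²/36.4 + (70−70.2)²/70.2 + (85−70.2)²/70.2 + (37−46.8)²/46.8 + (25−23.4)²/23.4 + (12−13)²/13
   = 0.8011 + 0.0006 + 3.1202 + 2.0521 + 0.1094 + 0.0769
Sum = 6.160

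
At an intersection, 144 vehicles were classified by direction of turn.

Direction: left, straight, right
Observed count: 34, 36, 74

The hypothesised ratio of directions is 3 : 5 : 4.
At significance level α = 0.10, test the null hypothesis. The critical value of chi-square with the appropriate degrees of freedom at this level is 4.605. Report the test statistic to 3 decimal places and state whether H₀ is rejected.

Ratio total = 12. Expected counts: 144×3/12 = 36, 144×5/12 = 60, 144×4/12 = 48.
left: (34 − 36)²/36 = 4/36 = 0.1111
straight: (36 − 60)²/60 = 576/60 = 9.6000
right: (74 − 48)²/48 = 676/48 = 14.0833
Sum = 23.794
df = 2. Since 23.794 > 4.605, we reject H₀.

23.794; reject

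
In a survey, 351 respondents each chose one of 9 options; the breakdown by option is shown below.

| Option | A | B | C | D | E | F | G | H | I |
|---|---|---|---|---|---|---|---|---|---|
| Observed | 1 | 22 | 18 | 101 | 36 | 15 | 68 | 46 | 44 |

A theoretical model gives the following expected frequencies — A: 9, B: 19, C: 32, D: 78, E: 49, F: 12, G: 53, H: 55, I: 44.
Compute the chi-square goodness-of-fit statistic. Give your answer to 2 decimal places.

A: (1 − 9)²/9 = 64/9 = 7.111
B: (22 − 19)²/19 = 9/19 = 0.474
C: (18 − 32)²/32 = 196/32 = 6.125
D: (101 − 78)²/78 = 529/78 = 6.782
E: (36 − 49)²/49 = 169/49 = 3.449
F: (15 − 12)²/12 = 9/12 = 0.750
G: (68 − 53)²/53 = 225/53 = 4.245
H: (46 − 55)²/55 = 81/55 = 1.473
I: (44 − 44)²/44 = 0/44 = 0.000
Sum = 30.41

30.41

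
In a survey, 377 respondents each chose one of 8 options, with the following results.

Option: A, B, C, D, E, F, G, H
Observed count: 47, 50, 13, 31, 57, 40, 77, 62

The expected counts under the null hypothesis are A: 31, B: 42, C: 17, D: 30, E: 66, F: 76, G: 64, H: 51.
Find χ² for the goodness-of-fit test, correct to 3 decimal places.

cat         O        E   (O−E)²/E
A          47       31     8.2581
B          50       42     1.5238
C          13       17     0.9412
D          31       30     0.0333
E          57       66     1.2273
F          40       76    17.0526
G          77       64     2.6406
H          62       51     2.3725
Sum = 34.049

34.049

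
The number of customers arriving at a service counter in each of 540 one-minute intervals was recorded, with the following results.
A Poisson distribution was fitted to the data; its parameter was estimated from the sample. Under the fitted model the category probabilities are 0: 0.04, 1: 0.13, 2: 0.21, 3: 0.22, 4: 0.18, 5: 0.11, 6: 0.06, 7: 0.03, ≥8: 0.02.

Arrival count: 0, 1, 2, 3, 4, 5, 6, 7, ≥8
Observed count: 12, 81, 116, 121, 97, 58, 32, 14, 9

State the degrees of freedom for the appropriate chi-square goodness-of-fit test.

7

There are k = 9 categories and 1 parameter estimated from the data, so df = 9 − 1 − 1 = 7.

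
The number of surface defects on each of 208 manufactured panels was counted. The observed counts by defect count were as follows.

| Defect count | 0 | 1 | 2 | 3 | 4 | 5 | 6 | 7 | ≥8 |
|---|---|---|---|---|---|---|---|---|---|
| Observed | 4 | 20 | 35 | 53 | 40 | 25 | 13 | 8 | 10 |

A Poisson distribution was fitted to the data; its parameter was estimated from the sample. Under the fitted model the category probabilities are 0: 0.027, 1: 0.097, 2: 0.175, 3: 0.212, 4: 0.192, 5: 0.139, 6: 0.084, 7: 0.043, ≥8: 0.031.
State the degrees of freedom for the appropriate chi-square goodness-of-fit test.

7

There are k = 9 categories and 1 parameter estimated from the data, so df = 9 − 1 − 1 = 7.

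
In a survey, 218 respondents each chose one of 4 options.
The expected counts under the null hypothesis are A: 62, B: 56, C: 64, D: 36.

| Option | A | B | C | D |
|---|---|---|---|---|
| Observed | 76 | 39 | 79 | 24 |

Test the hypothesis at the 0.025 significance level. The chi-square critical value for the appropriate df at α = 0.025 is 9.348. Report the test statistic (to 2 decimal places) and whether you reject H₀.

15.84; reject

χ² = (76−62)²/62 + (39−56)²/56 + (79−64)²/64 + (24−36)²/36
   = 3.161 + 5.161 + 3.516 + 4.000
Sum = 15.84
df = 3. Since 15.84 > 9.348, we reject H₀.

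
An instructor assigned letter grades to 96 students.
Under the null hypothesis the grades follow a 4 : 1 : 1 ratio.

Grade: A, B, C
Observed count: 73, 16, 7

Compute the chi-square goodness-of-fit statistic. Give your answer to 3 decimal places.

6.328

Ratio total = 6. Expected counts: 96×4/6 = 64, 96×1/6 = 16, 96×1/6 = 16.
χ² = (73−64)²/64 + (16−16)²/16 + (7−16)²/16
   = 1.2656 + 0.0000 + 5.0625
Sum = 6.328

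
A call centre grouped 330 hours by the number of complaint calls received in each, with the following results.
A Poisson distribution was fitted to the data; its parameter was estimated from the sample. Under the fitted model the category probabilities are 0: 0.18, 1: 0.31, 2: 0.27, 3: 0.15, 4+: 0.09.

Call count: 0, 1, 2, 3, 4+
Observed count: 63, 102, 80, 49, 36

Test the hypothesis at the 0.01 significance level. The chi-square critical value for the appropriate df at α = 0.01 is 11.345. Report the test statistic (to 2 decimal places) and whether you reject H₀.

Expected counts E_i = n·p_i: 330×0.18 = 59.4, 330×0.31 = 102.3, 330×0.27 = 89.1, 330×0.15 = 49.5, 330×0.09 = 29.7.
cat         O        E   (O−E)²/E
0          63     59.4      0.218
1         102    102.3      0.001
2          80     89.1      0.929
3          49     49.5      0.005
4+         36     29.7      1.336
Sum = 2.49
df = 3. Since 2.49 < 11.345, we do not reject H₀.

2.49; do not reject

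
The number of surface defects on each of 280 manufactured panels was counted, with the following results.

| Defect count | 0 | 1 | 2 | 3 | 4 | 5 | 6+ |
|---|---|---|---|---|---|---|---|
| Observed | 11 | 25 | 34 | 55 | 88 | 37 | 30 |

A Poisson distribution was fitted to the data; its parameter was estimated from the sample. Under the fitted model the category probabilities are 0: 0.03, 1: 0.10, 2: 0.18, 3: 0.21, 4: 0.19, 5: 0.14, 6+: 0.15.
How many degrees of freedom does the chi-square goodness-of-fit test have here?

5

There are k = 7 categories and 1 parameter estimated from the data, so df = 7 − 1 − 1 = 5.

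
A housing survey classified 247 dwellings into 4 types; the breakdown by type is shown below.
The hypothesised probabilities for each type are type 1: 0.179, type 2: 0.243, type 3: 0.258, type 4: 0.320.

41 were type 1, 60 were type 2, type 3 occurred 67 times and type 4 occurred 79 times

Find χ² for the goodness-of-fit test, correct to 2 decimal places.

Expected counts E_i = n·p_i: 247×0.179 = 44.213, 247×0.243 = 60.021, 247×0.258 = 63.726, 247×0.320 = 79.04.
type 1: (41 − 44.213)²/44.213 = 10.323369/44.213 = 0.233
type 2: (60 − 60.021)²/60.021 = 0.000441/60.021 = 0.000
type 3: (67 − 63.726)²/63.726 = 10.719076/63.726 = 0.168
type 4: (79 − 79.04)²/79.04 = 0.0016/79.04 = 0.000
Sum = 0.40

0.40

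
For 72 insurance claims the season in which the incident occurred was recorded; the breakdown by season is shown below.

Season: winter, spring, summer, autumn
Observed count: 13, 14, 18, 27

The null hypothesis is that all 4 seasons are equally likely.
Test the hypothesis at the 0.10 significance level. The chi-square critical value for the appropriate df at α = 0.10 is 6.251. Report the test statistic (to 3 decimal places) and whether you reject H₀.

Expected count for each of the 4 categories: 72/4 = 18.
χ² = (13−18)²/18 + (14−18)²/18 + (18−18)²/18 + (27−18)²/18
   = 1.3889 + 0.8889 + 0.0000 + 4.5000
Sum = 6.778
df = 3. Since 6.778 > 6.251, we reject H₀.

6.778; reject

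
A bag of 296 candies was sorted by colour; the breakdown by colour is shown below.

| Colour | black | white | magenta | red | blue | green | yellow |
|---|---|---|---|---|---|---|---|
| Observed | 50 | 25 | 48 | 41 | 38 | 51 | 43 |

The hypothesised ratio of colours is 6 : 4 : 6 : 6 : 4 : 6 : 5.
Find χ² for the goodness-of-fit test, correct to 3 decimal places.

4.173

Ratio total = 37. Expected counts: 296×6/37 = 48, 296×4/37 = 32, 296×6/37 = 48, 296×6/37 = 48, 296×4/37 = 32, 296×6/37 = 48, 296×5/37 = 40.
black: (50 − 48)²/48 = 4/48 = 0.0833
white: (25 − 32)²/32 = 49/32 = 1.5313
magenta: (48 − 48)²/48 = 0/48 = 0.0000
red: (41 − 48)²/48 = 49/48 = 1.0208
blue: (38 − 32)²/32 = 36/32 = 1.1250
green: (51 − 48)²/48 = 9/48 = 0.1875
yellow: (43 − 40)²/40 = 9/40 = 0.2250
Sum = 4.173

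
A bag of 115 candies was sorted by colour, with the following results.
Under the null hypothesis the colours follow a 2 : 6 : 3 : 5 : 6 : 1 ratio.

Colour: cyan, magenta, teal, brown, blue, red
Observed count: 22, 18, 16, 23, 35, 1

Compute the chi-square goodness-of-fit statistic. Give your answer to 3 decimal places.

Ratio total = 23. Expected counts: 115×2/23 = 10, 115×6/23 = 30, 115×3/23 = 15, 115×5/23 = 25, 115×6/23 = 30, 115×1/23 = 5.
cyan: (22 − 10)²/10 = 144/10 = 14.4000
magenta: (18 − 30)²/30 = 144/30 = 4.8000
teal: (16 − 15)²/15 = 1/15 = 0.0667
brown: (23 − 25)²/25 = 4/25 = 0.1600
blue: (35 − 30)²/30 = 25/30 = 0.8333
red: (1 − 5)²/5 = 16/5 = 3.2000
Sum = 23.460

23.460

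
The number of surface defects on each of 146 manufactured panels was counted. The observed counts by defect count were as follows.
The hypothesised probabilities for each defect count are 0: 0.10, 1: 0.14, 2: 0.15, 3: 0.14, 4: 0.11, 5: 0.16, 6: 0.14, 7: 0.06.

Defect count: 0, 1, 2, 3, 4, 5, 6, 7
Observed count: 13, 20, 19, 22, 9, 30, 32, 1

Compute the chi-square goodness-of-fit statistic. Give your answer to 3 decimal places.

19.091

Expected counts E_i = n·p_i: 146×0.10 = 14.6, 146×0.14 = 20.44, 146×0.15 = 21.9, 146×0.14 = 20.44, 146×0.11 = 16.06, 146×0.16 = 23.36, 146×0.14 = 20.44, 146×0.06 = 8.76.
cat         O        E   (O−E)²/E
0          13     14.6     0.1753
1          20    20.44     0.0095
2          19     21.9     0.3840
3          22    20.44     0.1191
4           9    16.06     3.1036
5          30    23.36     1.8874
6          32    20.44     6.5378
7           1     8.76     6.8742
Sum = 19.091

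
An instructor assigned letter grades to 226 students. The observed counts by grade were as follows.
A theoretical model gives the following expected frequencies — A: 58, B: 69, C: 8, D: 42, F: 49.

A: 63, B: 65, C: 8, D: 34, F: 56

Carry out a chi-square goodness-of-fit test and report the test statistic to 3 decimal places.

3.187

χ² = (63−58)²/58 + (65−69)²/69 + (8−8)²/8 + (34−42)²/42 + (56−49)²/49
   = 0.4310 + 0.2319 + 0.0000 + 1.5238 + 1.0000
Sum = 3.187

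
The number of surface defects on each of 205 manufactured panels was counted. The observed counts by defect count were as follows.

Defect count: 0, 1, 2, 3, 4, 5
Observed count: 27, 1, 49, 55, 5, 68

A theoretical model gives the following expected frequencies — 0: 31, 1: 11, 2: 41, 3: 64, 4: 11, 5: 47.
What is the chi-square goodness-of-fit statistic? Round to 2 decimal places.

25.09

χ² = (27−31)²/31 + (1−11)²/11 + (49−41)²/41 + (55−64)²/64 + (5−11)²/11 + (68−47)²/47
   = 0.516 + 9.091 + 1.561 + 1.266 + 3.273 + 9.383
Sum = 25.09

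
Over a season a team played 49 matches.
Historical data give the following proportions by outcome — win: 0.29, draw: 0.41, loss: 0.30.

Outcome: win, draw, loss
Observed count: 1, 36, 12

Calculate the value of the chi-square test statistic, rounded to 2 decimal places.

25.38

Expected counts E_i = n·p_i: 49×0.29 = 14.21, 49×0.41 = 20.09, 49×0.30 = 14.7.
cat         O        E   (O−E)²/E
win         1    14.21     12.280
draw       36    20.09     12.600
loss       12     14.7      0.496
Sum = 25.38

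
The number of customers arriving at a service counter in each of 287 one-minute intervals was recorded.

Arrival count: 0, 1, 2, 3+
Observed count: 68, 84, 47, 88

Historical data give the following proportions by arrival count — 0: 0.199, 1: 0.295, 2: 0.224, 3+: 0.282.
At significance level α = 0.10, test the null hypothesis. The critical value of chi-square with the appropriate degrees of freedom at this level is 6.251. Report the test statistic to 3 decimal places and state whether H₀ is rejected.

7.346; reject

Expected counts E_i = n·p_i: 287×0.199 = 57.113, 287×0.295 = 84.665, 287×0.224 = 64.288, 287×0.282 = 80.934.
χ² = (68−57.113)²/57.113 + (84−84.665)²/84.665 + (47−64.288)²/64.288 + (88−80.934)²/80.934
   = 2.0753 + 0.0052 + 4.6490 + 0.6169
Sum = 7.346
df = 3. Since 7.346 > 6.251, we reject H₀.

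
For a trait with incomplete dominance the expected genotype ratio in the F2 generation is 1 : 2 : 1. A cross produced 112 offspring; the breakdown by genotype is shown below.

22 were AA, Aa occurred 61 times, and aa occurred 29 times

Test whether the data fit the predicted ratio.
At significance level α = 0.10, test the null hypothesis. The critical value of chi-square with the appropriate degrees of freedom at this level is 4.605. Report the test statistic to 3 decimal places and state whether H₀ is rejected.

1.768; do not reject

Ratio total = 4. Expected counts: 112×1/4 = 28, 112×2/4 = 56, 112×1/4 = 28.
AA: (22 − 28)²/28 = 36/28 = 1.2857
Aa: (61 − 56)²/56 = 25/56 = 0.4464
aa: (29 − 28)²/28 = 1/28 = 0.0357
Sum = 1.768
df = 2. Since 1.768 < 4.605, we do not reject H₀.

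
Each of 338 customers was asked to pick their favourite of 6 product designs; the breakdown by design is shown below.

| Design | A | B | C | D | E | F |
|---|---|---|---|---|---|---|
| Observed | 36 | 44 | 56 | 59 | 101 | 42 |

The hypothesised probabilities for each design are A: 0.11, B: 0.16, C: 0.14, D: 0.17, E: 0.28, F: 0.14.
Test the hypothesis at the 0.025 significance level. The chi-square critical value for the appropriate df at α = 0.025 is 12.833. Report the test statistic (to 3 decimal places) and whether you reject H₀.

4.575; do not reject

Expected counts E_i = n·p_i: 338×0.11 = 37.18, 338×0.16 = 54.08, 338×0.14 = 47.32, 338×0.17 = 57.46, 338×0.28 = 94.64, 338×0.14 = 47.32.
cat         O        E   (O−E)²/E
A          36    37.18     0.0375
B          44    54.08     1.8788
C          56    47.32     1.5922
D          59    57.46     0.0413
E         101    94.64     0.4274
F          42    47.32     0.5981
Sum = 4.575
df = 5. Since 4.575 < 12.833, we do not reject H₀.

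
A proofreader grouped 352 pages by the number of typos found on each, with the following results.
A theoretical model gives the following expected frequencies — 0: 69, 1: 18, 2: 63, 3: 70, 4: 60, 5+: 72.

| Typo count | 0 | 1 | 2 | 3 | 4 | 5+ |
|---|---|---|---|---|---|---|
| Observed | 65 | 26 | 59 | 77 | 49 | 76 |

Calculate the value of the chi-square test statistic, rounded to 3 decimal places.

0: (65 − 69)²/69 = 16/69 = 0.2319
1: (26 − 18)²/18 = 64/18 = 3.5556
2: (59 − 63)²/63 = 16/63 = 0.2540
3: (77 − 70)²/70 = 49/70 = 0.7000
4: (49 − 60)²/60 = 121/60 = 2.0167
5+: (76 − 72)²/72 = 16/72 = 0.2222
Sum = 6.980

6.980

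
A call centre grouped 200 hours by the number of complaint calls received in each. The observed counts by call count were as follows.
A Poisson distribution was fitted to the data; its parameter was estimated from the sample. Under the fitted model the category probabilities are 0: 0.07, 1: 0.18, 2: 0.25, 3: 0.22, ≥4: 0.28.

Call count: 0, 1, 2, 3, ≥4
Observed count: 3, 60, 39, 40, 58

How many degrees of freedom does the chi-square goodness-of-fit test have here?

3

There are k = 5 categories and 1 parameter estimated from the data, so df = 5 − 1 − 1 = 3.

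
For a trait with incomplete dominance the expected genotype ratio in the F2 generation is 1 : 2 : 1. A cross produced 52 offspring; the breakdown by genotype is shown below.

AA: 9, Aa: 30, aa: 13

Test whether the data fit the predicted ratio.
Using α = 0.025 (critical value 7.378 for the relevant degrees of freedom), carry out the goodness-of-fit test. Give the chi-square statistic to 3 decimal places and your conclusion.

1.846; do not reject

Ratio total = 4. Expected counts: 52×1/4 = 13, 52×2/4 = 26, 52×1/4 = 13.
cat         O        E   (O−E)²/E
AA          9       13     1.2308
Aa         30       26     0.6154
aa         13       13     0.0000
Sum = 1.846
df = 2. Since 1.846 < 7.378, we do not reject H₀.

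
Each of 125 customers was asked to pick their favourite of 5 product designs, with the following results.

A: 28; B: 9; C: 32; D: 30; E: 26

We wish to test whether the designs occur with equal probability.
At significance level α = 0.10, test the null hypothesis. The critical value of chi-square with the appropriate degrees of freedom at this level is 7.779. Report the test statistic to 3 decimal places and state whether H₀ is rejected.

13.600; reject

Under H₀ each category has probability 1/5, so each expected count is 125/5 = 25.
cat         O        E   (O−E)²/E
A          28       25     0.3600
B           9       25    10.2400
C          32       25     1.9600
D          30       25     1.0000
E          26       25     0.0400
Sum = 13.600
df = 4. Since 13.600 > 7.779, we reject H₀.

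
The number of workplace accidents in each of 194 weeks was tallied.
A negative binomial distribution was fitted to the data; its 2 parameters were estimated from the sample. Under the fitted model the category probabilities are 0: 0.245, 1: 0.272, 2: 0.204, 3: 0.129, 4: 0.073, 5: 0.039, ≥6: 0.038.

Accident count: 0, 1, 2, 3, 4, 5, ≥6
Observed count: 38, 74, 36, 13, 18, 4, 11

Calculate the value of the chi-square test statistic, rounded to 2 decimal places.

21.06

Expected counts E_i = n·p_i: 194×0.245 = 47.53, 194×0.272 = 52.768, 194×0.204 = 39.576, 194×0.129 = 25.026, 194×0.073 = 14.162, 194×0.039 = 7.566, 194×0.038 = 7.372.
cat         O        E   (O−E)²/E
0          38    47.53      1.911
1          74   52.768      8.543
2          36   39.576      0.323
3          13   25.026      5.779
4          18   14.162      1.040
5           4    7.566      1.681
≥6         11    7.372      1.785
Sum = 21.06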